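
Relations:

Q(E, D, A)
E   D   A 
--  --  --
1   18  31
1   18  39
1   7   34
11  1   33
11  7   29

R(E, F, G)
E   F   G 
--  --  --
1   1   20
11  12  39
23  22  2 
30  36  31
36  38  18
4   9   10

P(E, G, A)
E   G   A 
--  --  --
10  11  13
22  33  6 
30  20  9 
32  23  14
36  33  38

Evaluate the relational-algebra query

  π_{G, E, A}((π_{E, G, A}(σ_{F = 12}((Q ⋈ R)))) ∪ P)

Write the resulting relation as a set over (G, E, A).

{(11, 10, 13), (20, 30, 9), (23, 32, 14), (33, 22, 6), (33, 36, 38), (39, 11, 29), (39, 11, 33)}

Joining Q and R on E yields {(1, 18, 31, 1, 20), (1, 18, 39, 1, 20), (1, 7, 34, 1, 20), (11, 1, 33, 12, 39), (11, 7, 29, 12, 39)}.
Selection F = 12: {(11, 1, 33, 12, 39), (11, 7, 29, 12, 39)}
π_{E, G, A} gives {(11, 39, 29), (11, 39, 33)}.
Union: {(11, 39, 29), (11, 39, 33)} with {(10, 11, 13), (22, 33, 6), (30, 20, 9), (32, 23, 14), (36, 33, 38)} → {(10, 11, 13), (11, 39, 29), (11, 39, 33), (22, 33, 6), (30, 20, 9), (32, 23, 14), (36, 33, 38)}
π_{G, E, A} gives {(11, 10, 13), (20, 30, 9), (23, 32, 14), (33, 22, 6), (33, 36, 38), (39, 11, 29), (39, 11, 33)}.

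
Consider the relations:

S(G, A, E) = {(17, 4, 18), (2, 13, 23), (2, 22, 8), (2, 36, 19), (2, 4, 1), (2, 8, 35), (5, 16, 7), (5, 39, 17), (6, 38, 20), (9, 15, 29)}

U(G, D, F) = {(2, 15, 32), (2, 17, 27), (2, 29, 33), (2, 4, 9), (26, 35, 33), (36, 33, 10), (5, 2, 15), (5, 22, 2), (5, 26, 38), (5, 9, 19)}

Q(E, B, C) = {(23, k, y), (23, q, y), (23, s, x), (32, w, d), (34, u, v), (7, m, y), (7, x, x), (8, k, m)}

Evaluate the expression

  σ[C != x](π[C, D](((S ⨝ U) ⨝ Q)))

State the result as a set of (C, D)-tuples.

{(m, 15), (m, 17), (m, 29), (m, 4), (y, 15), (y, 17), (y, 2), (y, 22), (y, 26), (y, 29), (y, 4), (y, 9)}

Natural join on G: {(2, 13, 23, 15, 32), (2, 13, 23, 17, 27), (2, 13, 23, 29, 33), (2, 13, 23, 4, 9), (2, 22, 8, 15, 32), (2, 22, 8, 17, 27), (2, 22, 8, 29, 33), (2, 22, 8, 4, 9), (2, 36, 19, 15, 32), (2, 36, 19, 17, 27), (2, 36, 19, 29, 33), (2, 36, 19, 4, 9), (2, 4, 1, 15, 32), (2, 4, 1, 17, 27), (2, 4, 1, 29, 33), (2, 4, 1, 4, 9), (2, 8, 35, 15, 32), (2, 8, 35, 17, 27), (2, 8, 35, 29, 33), (2, 8, 35, 4, 9), (5, 16, 7, 2, 15), (5, 16, 7, 22, 2), (5, 16, 7, 26, 38), (5, 16, 7, 9, 19), (5, 39, 17, 2, 15), (5, 39, 17, 22, 2), (5, 39, 17, 26, 38), (5, 39, 17, 9, 19)}
Natural join on E: {(2, 13, 23, 15, 32, k, y), (2, 13, 23, 15, 32, q, y), (2, 13, 23, 15, 32, s, x), (2, 13, 23, 17, 27, k, y), (2, 13, 23, 17, 27, q, y), (2, 13, 23, 17, 27, s, x), (2, 13, 23, 29, 33, k, y), (2, 13, 23, 29, 33, q, y), (2, 13, 23, 29, 33, s, x), (2, 13, 23, 4, 9, k, y), (2, 13, 23, 4, 9, q, y), (2, 13, 23, 4, 9, s, x), (2, 22, 8, 15, 32, k, m), (2, 22, 8, 17, 27, k, m), (2, 22, 8, 29, 33, k, m), (2, 22, 8, 4, 9, k, m), (5, 16, 7, 2, 15, m, y), (5, 16, 7, 2, 15, x, x), (5, 16, 7, 22, 2, m, y), (5, 16, 7, 22, 2, x, x), (5, 16, 7, 26, 38, m, y), (5, 16, 7, 26, 38, x, x), (5, 16, 7, 9, 19, m, y), (5, 16, 7, 9, 19, x, x)}
π[C, D]: project onto (C, D) (4 duplicate(s) eliminated) → {(m, 15), (m, 17), (m, 29), (m, 4), (x, 15), (x, 17), (x, 2), (x, 22), (x, 26), (x, 29), (x, 4), (x, 9), (y, 15), (y, 17), (y, 2), (y, 22), (y, 26), (y, 29), (y, 4), (y, 9)}
Filtering on C != x leaves {(m, 15), (m, 17), (m, 29), (m, 4), (y, 15), (y, 17), (y, 2), (y, 22), (y, 26), (y, 29), (y, 4), (y, 9)}.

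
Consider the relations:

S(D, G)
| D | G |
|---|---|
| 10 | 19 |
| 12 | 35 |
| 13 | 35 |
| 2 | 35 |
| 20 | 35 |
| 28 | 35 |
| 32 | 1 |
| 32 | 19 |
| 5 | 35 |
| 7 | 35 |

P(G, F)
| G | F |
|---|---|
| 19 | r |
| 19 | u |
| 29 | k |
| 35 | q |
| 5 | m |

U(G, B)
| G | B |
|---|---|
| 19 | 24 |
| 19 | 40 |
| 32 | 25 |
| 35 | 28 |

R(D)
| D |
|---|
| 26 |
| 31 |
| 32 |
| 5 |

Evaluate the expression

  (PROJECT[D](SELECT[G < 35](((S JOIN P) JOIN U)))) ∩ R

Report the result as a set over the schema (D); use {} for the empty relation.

{32}

Natural join on G: {(10, 19, r), (10, 19, u), (12, 35, q), (13, 35, q), (2, 35, q), (20, 35, q), (28, 35, q), (32, 19, r), (32, 19, u), (5, 35, q), (7, 35, q)}
Natural join on G: {(10, 19, r, 24), (10, 19, r, 40), (10, 19, u, 24), (10, 19, u, 40), (12, 35, q, 28), (13, 35, q, 28), (2, 35, q, 28), (20, 35, q, 28), (28, 35, q, 28), (32, 19, r, 24), (32, 19, r, 40), (32, 19, u, 24), (32, 19, u, 40), (5, 35, q, 28), (7, 35, q, 28)}
Selection G < 35: {(10, 19, r, 24), (10, 19, r, 40), (10, 19, u, 24), (10, 19, u, 40), (32, 19, r, 24), (32, 19, r, 40), (32, 19, u, 24), (32, 19, u, 40)}
π[D]: project onto (D) (6 duplicate(s) eliminated) → {10, 32}
Intersection: {10, 32} with {26, 31, 32, 5} → {32}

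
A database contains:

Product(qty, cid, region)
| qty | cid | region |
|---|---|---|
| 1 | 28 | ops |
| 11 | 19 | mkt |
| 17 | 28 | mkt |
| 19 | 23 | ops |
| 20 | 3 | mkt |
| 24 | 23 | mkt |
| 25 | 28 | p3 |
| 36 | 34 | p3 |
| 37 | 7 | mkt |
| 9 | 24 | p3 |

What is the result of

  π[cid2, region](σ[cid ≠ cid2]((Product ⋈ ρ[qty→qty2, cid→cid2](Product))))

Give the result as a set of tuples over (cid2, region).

{(19, mkt), (23, mkt), (23, ops), (24, p3), (28, mkt), (28, ops), (28, p3), (3, mkt), (34, p3), (7, mkt)}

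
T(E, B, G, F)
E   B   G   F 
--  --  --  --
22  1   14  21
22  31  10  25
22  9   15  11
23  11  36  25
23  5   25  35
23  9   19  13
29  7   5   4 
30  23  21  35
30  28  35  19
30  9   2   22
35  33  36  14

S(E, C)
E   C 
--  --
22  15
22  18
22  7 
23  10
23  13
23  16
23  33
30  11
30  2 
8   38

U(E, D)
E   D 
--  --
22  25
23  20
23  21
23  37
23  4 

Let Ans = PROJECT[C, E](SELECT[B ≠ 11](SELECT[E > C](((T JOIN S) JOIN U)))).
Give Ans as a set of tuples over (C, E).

Natural join on E: {(22, 1, 14, 21, 15), (22, 1, 14, 21, 18), (22, 1, 14, 21, 7), (22, 31, 10, 25, 15), (22, 31, 10, 25, 18), (22, 31, 10, 25, 7), (22, 9, 15, 11, 15), (22, 9, 15, 11, 18), (22, 9, 15, 11, 7), (23, 11, 36, 25, 10), (23, 11, 36, 25, 13), (23, 11, 36, 25, 16), (23, 11, 36, 25, 33), (23, 5, 25, 35, 10), (23, 5, 25, 35, 13), (23, 5, 25, 35, 16), (23, 5, 25, 35, 33), (23, 9, 19, 13, 10), (23, 9, 19, 13, 13), (23, 9, 19, 13, 16), (23, 9, 19, 13, 33), (30, 23, 21, 35, 11), (30, 23, 21, 35, 2), (30, 28, 35, 19, 11), (30, 28, 35, 19, 2), (30, 9, 2, 22, 11), (30, 9, 2, 22, 2)}
Natural join on E: {(22, 1, 14, 21, 15, 25), (22, 1, 14, 21, 18, 25), (22, 1, 14, 21, 7, 25), (22, 31, 10, 25, 15, 25), (22, 31, 10, 25, 18, 25), (22, 31, 10, 25, 7, 25), (22, 9, 15, 11, 15, 25), (22, 9, 15, 11, 18, 25), (22, 9, 15, 11, 7, 25), (23, 11, 36, 25, 10, 20), (23, 11, 36, 25, 10, 21), (23, 11, 36, 25, 10, 37), (23, 11, 36, 25, 10, 4), (23, 11, 36, 25, 13, 20), (23, 11, 36, 25, 13, 21), (23, 11, 36, 25, 13, 37), (23, 11, 36, 25, 13, 4), (23, 11, 36, 25, 16, 20), (23, 11, 36, 25, 16, 21), (23, 11, 36, 25, 16, 37), (23, 11, 36, 25, 16, 4), (23, 11, 36, 25, 33, 20), (23, 11, 36, 25, 33, 21), (23, 11, 36, 25, 33, 37), (23, 11, 36, 25, 33, 4), (23, 5, 25, 35, 10, 20), (23, 5, 25, 35, 10, 21), (23, 5, 25, 35, 10, 37), (23, 5, 25, 35, 10, 4), (23, 5, 25, 35, 13, 20), (23, 5, 25, 35, 13, 21), (23, 5, 25, 35, 13, 37), (23, 5, 25, 35, 13, 4), (23, 5, 25, 35, 16, 20), (23, 5, 25, 35, 16, 21), (23, 5, 25, 35, 16, 37), (23, 5, 25, 35, 16, 4), (23, 5, 25, 35, 33, 20), (23, 5, 25, 35, 33, 21), (23, 5, 25, 35, 33, 37), (23, 5, 25, 35, 33, 4), (23, 9, 19, 13, 10, 20), (23, 9, 19, 13, 10, 21), (23, 9, 19, 13, 10, 37), (23, 9, 19, 13, 10, 4), (23, 9, 19, 13, 13, 20), (23, 9, 19, 13, 13, 21), (23, 9, 19, 13, 13, 37), (23, 9, 19, 13, 13, 4), (23, 9, 19, 13, 16, 20), (23, 9, 19, 13, 16, 21), (23, 9, 19, 13, 16, 37), (23, 9, 19, 13, 16, 4), (23, 9, 19, 13, 33, 20), (23, 9, 19, 13, 33, 21), (23, 9, 19, 13, 33, 37), (23, 9, 19, 13, 33, 4)}
Apply σ_{E > C}; surviving tuples: {(22, 1, 14, 21, 15, 25), (22, 1, 14, 21, 18, 25), (22, 1, 14, 21, 7, 25), (22, 31, 10, 25, 15, 25), (22, 31, 10, 25, 18, 25), (22, 31, 10, 25, 7, 25), (22, 9, 15, 11, 15, 25), (22, 9, 15, 11, 18, 25), (22, 9, 15, 11, 7, 25), (23, 11, 36, 25, 10, 20), (23, 11, 36, 25, 10, 21), (23, 11, 36, 25, 10, 37), (23, 11, 36, 25, 10, 4), (23, 11, 36, 25, 13, 20), (23, 11, 36, 25, 13, 21), (23, 11, 36, 25, 13, 37), (23, 11, 36, 25, 13, 4), (23, 11, 36, 25, 16, 20), (23, 11, 36, 25, 16, 21), (23, 11, 36, 25, 16, 37), (23, 11, 36, 25, 16, 4), (23, 5, 25, 35, 10, 20), (23, 5, 25, 35, 10, 21), (23, 5, 25, 35, 10, 37), (23, 5, 25, 35, 10, 4), (23, 5, 25, 35, 13, 20), (23, 5, 25, 35, 13, 21), (23, 5, 25, 35, 13, 37), (23, 5, 25, 35, 13, 4), (23, 5, 25, 35, 16, 20), (23, 5, 25, 35, 16, 21), (23, 5, 25, 35, 16, 37), (23, 5, 25, 35, 16, 4), (23, 9, 19, 13, 10, 20), (23, 9, 19, 13, 10, 21), (23, 9, 19, 13, 10, 37), (23, 9, 19, 13, 10, 4), (23, 9, 19, 13, 13, 20), (23, 9, 19, 13, 13, 21), (23, 9, 19, 13, 13, 37), (23, 9, 19, 13, 13, 4), (23, 9, 19, 13, 16, 20), (23, 9, 19, 13, 16, 21), (23, 9, 19, 13, 16, 37), (23, 9, 19, 13, 16, 4)}
Apply σ_{B ≠ 11}; surviving tuples: {(22, 1, 14, 21, 15, 25), (22, 1, 14, 21, 18, 25), (22, 1, 14, 21, 7, 25), (22, 31, 10, 25, 15, 25), (22, 31, 10, 25, 18, 25), (22, 31, 10, 25, 7, 25), (22, 9, 15, 11, 15, 25), (22, 9, 15, 11, 18, 25), (22, 9, 15, 11, 7, 25), (23, 5, 25, 35, 10, 20), (23, 5, 25, 35, 10, 21), (23, 5, 25, 35, 10, 37), (23, 5, 25, 35, 10, 4), (23, 5, 25, 35, 13, 20), (23, 5, 25, 35, 13, 21), (23, 5, 25, 35, 13, 37), (23, 5, 25, 35, 13, 4), (23, 5, 25, 35, 16, 20), (23, 5, 25, 35, 16, 21), (23, 5, 25, 35, 16, 37), (23, 5, 25, 35, 16, 4), (23, 9, 19, 13, 10, 20), (23, 9, 19, 13, 10, 21), (23, 9, 19, 13, 10, 37), (23, 9, 19, 13, 10, 4), (23, 9, 19, 13, 13, 20), (23, 9, 19, 13, 13, 21), (23, 9, 19, 13, 13, 37), (23, 9, 19, 13, 13, 4), (23, 9, 19, 13, 16, 20), (23, 9, 19, 13, 16, 21), (23, 9, 19, 13, 16, 37), (23, 9, 19, 13, 16, 4)}
Projecting to C, E (27 duplicate(s) eliminated): {(10, 23), (13, 23), (15, 22), (16, 23), (18, 22), (7, 22)}

{(10, 23), (13, 23), (15, 22), (16, 23), (18, 22), (7, 22)}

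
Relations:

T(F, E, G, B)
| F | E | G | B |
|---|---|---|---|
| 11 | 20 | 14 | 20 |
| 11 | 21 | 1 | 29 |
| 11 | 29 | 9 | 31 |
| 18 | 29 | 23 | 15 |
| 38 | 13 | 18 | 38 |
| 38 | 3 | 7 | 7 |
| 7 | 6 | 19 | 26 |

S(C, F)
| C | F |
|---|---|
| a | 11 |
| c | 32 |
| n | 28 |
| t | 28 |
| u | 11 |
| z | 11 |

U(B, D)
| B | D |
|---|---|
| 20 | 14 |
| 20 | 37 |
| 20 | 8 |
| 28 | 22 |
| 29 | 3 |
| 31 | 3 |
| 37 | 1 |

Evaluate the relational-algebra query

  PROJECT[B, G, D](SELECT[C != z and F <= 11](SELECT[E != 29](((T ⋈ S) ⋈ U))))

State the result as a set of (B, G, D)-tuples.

{(20, 14, 14), (20, 14, 37), (20, 14, 8), (29, 1, 3)}

T ⋈ S (natural join on F): {(11, 20, 14, 20, a), (11, 20, 14, 20, u), (11, 20, 14, 20, z), (11, 21, 1, 29, a), (11, 21, 1, 29, u), (11, 21, 1, 29, z), (11, 29, 9, 31, a), (11, 29, 9, 31, u), (11, 29, 9, 31, z)}
(T ⋈ S) ⋈ U (natural join on B): {(11, 20, 14, 20, a, 14), (11, 20, 14, 20, a, 37), (11, 20, 14, 20, a, 8), (11, 20, 14, 20, u, 14), (11, 20, 14, 20, u, 37), (11, 20, 14, 20, u, 8), (11, 20, 14, 20, z, 14), (11, 20, 14, 20, z, 37), (11, 20, 14, 20, z, 8), (11, 21, 1, 29, a, 3), (11, 21, 1, 29, u, 3), (11, 21, 1, 29, z, 3), (11, 29, 9, 31, a, 3), (11, 29, 9, 31, u, 3), (11, 29, 9, 31, z, 3)}
σ[E != 29]: keep tuples satisfying E != 29 → {(11, 20, 14, 20, a, 14), (11, 20, 14, 20, a, 37), (11, 20, 14, 20, a, 8), (11, 20, 14, 20, u, 14), (11, 20, 14, 20, u, 37), (11, 20, 14, 20, u, 8), (11, 20, 14, 20, z, 14), (11, 20, 14, 20, z, 37), (11, 20, 14, 20, z, 8), (11, 21, 1, 29, a, 3), (11, 21, 1, 29, u, 3), (11, 21, 1, 29, z, 3)}
σ[C != z and F <= 11]: keep tuples satisfying C != z and F <= 11 → {(11, 20, 14, 20, a, 14), (11, 20, 14, 20, a, 37), (11, 20, 14, 20, a, 8), (11, 20, 14, 20, u, 14), (11, 20, 14, 20, u, 37), (11, 20, 14, 20, u, 8), (11, 21, 1, 29, a, 3), (11, 21, 1, 29, u, 3)}
π[B, G, D]: project onto (B, G, D) (4 duplicate(s) eliminated) → {(20, 14, 14), (20, 14, 37), (20, 14, 8), (29, 1, 3)}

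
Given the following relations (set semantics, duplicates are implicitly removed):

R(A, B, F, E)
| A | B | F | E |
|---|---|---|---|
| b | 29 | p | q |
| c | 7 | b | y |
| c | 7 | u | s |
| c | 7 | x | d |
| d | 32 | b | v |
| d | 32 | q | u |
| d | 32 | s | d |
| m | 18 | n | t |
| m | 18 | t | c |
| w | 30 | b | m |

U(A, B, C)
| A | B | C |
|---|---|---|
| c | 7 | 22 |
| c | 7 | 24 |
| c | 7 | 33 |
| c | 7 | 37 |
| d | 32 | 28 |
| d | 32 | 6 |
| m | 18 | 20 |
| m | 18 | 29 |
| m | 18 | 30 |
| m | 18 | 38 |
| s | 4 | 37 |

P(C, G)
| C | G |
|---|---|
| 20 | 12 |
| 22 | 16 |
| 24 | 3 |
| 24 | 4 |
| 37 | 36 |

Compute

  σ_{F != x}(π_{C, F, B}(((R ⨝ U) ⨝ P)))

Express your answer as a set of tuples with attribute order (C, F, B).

Natural join on A, B: {(c, 7, b, y, 22), (c, 7, b, y, 24), (c, 7, b, y, 33), (c, 7, b, y, 37), (c, 7, u, s, 22), (c, 7, u, s, 24), (c, 7, u, s, 33), (c, 7, u, s, 37), (c, 7, x, d, 22), (c, 7, x, d, 24), (c, 7, x, d, 33), (c, 7, x, d, 37), (d, 32, b, v, 28), (d, 32, b, v, 6), (d, 32, q, u, 28), (d, 32, q, u, 6), (d, 32, s, d, 28), (d, 32, s, d, 6), (m, 18, n, t, 20), (m, 18, n, t, 29), (m, 18, n, t, 30), (m, 18, n, t, 38), (m, 18, t, c, 20), (m, 18, t, c, 29), (m, 18, t, c, 30), (m, 18, t, c, 38)}
Natural join on C: {(c, 7, b, y, 22, 16), (c, 7, b, y, 24, 3), (c, 7, b, y, 24, 4), (c, 7, b, y, 37, 36), (c, 7, u, s, 22, 16), (c, 7, u, s, 24, 3), (c, 7, u, s, 24, 4), (c, 7, u, s, 37, 36), (c, 7, x, d, 22, 16), (c, 7, x, d, 24, 3), (c, 7, x, d, 24, 4), (c, 7, x, d, 37, 36), (m, 18, n, t, 20, 12), (m, 18, t, c, 20, 12)}
Keep only column(s) C, F, B (3 duplicate(s) eliminated): {(20, n, 18), (20, t, 18), (22, b, 7), (22, u, 7), (22, x, 7), (24, b, 7), (24, u, 7), (24, x, 7), (37, b, 7), (37, u, 7), (37, x, 7)}
σ[F != x]: keep tuples satisfying F != x → {(20, n, 18), (20, t, 18), (22, b, 7), (22, u, 7), (24, b, 7), (24, u, 7), (37, b, 7), (37, u, 7)}

{(20, n, 18), (20, t, 18), (22, b, 7), (22, u, 7), (24, b, 7), (24, u, 7), (37, b, 7), (37, u, 7)}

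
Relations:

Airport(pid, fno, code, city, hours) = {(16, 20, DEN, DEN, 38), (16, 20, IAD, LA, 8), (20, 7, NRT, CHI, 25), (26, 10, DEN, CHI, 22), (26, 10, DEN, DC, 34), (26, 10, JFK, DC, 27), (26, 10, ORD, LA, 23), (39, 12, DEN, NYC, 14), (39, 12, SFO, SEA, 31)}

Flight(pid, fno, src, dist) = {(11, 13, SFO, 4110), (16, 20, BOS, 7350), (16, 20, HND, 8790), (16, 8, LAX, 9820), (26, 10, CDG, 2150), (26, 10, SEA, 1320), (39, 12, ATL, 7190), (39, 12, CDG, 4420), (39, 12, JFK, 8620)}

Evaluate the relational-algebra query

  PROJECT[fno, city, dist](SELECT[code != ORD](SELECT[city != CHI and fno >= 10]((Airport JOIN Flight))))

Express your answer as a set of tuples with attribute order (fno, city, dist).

{(10, DC, 1320), (10, DC, 2150), (12, NYC, 4420), (12, NYC, 7190), (12, NYC, 8620), (12, SEA, 4420), (12, SEA, 7190), (12, SEA, 8620), (20, DEN, 7350), (20, DEN, 8790), (20, LA, 7350), (20, LA, 8790)}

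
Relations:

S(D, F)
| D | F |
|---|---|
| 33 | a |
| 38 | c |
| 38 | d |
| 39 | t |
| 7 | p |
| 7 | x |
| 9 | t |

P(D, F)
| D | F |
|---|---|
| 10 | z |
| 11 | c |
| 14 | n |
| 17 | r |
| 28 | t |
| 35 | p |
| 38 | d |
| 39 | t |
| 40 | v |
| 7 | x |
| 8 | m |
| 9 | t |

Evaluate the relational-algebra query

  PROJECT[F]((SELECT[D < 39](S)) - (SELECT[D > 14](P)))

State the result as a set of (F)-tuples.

{a, c, p, t, x}

Selection D < 39: {(33, a), (38, c), (38, d), (7, p), (7, x), (9, t)}
Selection D > 14: {(17, r), (28, t), (35, p), (38, d), (39, t), (40, v)}
Set difference of the two operands is {(33, a), (38, c), (7, p), (7, x), (9, t)}.
Projecting to F: {a, c, p, t, x}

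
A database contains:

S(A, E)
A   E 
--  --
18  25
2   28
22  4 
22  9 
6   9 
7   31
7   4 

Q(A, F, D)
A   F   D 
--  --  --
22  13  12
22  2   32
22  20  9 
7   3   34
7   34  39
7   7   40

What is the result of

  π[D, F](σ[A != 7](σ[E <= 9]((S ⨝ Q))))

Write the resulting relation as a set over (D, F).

Joining S and Q on A yields {(22, 4, 13, 12), (22, 4, 2, 32), (22, 4, 20, 9), (22, 9, 13, 12), (22, 9, 2, 32), (22, 9, 20, 9), (7, 31, 3, 34), (7, 31, 34, 39), (7, 31, 7, 40), (7, 4, 3, 34), (7, 4, 34, 39), (7, 4, 7, 40)}.
Selection E <= 9: {(22, 4, 13, 12), (22, 4, 2, 32), (22, 4, 20, 9), (22, 9, 13, 12), (22, 9, 2, 32), (22, 9, 20, 9), (7, 4, 3, 34), (7, 4, 34, 39), (7, 4, 7, 40)}
Selection A != 7: {(22, 4, 13, 12), (22, 4, 2, 32), (22, 4, 20, 9), (22, 9, 13, 12), (22, 9, 2, 32), (22, 9, 20, 9)}
π_{D, F} gives {(12, 13), (32, 2), (9, 20)} (3 duplicate(s) eliminated).

{(12, 13), (32, 2), (9, 20)}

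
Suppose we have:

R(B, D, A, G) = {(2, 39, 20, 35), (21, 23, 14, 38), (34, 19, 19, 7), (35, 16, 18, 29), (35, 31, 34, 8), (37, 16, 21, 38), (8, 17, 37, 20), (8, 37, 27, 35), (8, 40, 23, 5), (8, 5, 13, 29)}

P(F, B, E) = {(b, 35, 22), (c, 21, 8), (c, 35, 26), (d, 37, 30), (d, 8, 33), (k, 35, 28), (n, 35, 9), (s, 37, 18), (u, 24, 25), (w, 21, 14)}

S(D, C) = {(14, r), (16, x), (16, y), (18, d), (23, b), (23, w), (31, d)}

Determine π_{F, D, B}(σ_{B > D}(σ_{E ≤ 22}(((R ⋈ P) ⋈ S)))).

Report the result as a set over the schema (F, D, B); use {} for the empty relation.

Joining R and P on B yields {(21, 23, 14, 38, c, 8), (21, 23, 14, 38, w, 14), (35, 16, 18, 29, b, 22), (35, 16, 18, 29, c, 26), (35, 16, 18, 29, k, 28), (35, 16, 18, 29, n, 9), (35, 31, 34, 8, b, 22), (35, 31, 34, 8, c, 26), (35, 31, 34, 8, k, 28), (35, 31, 34, 8, n, 9), (37, 16, 21, 38, d, 30), (37, 16, 21, 38, s, 18), (8, 17, 37, 20, d, 33), (8, 37, 27, 35, d, 33), (8, 40, 23, 5, d, 33), (8, 5, 13, 29, d, 33)}.
Joining (R ⋈ P) and S on D yields {(21, 23, 14, 38, c, 8, b), (21, 23, 14, 38, c, 8, w), (21, 23, 14, 38, w, 14, b), (21, 23, 14, 38, w, 14, w), (35, 16, 18, 29, b, 22, x), (35, 16, 18, 29, b, 22, y), (35, 16, 18, 29, c, 26, x), (35, 16, 18, 29, c, 26, y), (35, 16, 18, 29, k, 28, x), (35, 16, 18, 29, k, 28, y), (35, 16, 18, 29, n, 9, x), (35, 16, 18, 29, n, 9, y), (35, 31, 34, 8, b, 22, d), (35, 31, 34, 8, c, 26, d), (35, 31, 34, 8, k, 28, d), (35, 31, 34, 8, n, 9, d), (37, 16, 21, 38, d, 30, x), (37, 16, 21, 38, d, 30, y), (37, 16, 21, 38, s, 18, x), (37, 16, 21, 38, s, 18, y)}.
Filtering on E ≤ 22 leaves {(21, 23, 14, 38, c, 8, b), (21, 23, 14, 38, c, 8, w), (21, 23, 14, 38, w, 14, b), (21, 23, 14, 38, w, 14, w), (35, 16, 18, 29, b, 22, x), (35, 16, 18, 29, b, 22, y), (35, 16, 18, 29, n, 9, x), (35, 16, 18, 29, n, 9, y), (35, 31, 34, 8, b, 22, d), (35, 31, 34, 8, n, 9, d), (37, 16, 21, 38, s, 18, x), (37, 16, 21, 38, s, 18, y)}.
Filtering on B > D leaves {(35, 16, 18, 29, b, 22, x), (35, 16, 18, 29, b, 22, y), (35, 16, 18, 29, n, 9, x), (35, 16, 18, 29, n, 9, y), (35, 31, 34, 8, b, 22, d), (35, 31, 34, 8, n, 9, d), (37, 16, 21, 38, s, 18, x), (37, 16, 21, 38, s, 18, y)}.
Keep only column(s) F, D, B (3 duplicate(s) eliminated): {(b, 16, 35), (b, 31, 35), (n, 16, 35), (n, 31, 35), (s, 16, 37)}

{(b, 16, 35), (b, 31, 35), (n, 16, 35), (n, 31, 35), (s, 16, 37)}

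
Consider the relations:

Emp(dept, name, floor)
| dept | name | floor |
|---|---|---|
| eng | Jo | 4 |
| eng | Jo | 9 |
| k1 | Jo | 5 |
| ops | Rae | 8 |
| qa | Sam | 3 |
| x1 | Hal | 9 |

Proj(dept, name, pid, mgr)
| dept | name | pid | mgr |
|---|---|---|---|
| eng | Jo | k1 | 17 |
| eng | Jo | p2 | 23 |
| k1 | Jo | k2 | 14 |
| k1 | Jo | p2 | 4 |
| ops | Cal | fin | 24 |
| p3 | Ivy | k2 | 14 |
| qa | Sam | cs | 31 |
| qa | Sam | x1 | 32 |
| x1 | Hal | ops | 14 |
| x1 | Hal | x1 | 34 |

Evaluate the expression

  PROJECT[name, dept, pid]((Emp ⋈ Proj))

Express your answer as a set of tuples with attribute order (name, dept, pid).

{(Hal, x1, ops), (Hal, x1, x1), (Jo, eng, k1), (Jo, eng, p2), (Jo, k1, k2), (Jo, k1, p2), (Sam, qa, cs), (Sam, qa, x1)}

Joining Emp and Proj on dept, name yields {(eng, Jo, 4, k1, 17), (eng, Jo, 4, p2, 23), (eng, Jo, 9, k1, 17), (eng, Jo, 9, p2, 23), (k1, Jo, 5, k2, 14), (k1, Jo, 5, p2, 4), (qa, Sam, 3, cs, 31), (qa, Sam, 3, x1, 32), (x1, Hal, 9, ops, 14), (x1, Hal, 9, x1, 34)}.
Projecting to name, dept, pid (2 duplicate(s) eliminated): {(Hal, x1, ops), (Hal, x1, x1), (Jo, eng, k1), (Jo, eng, p2), (Jo, k1, k2), (Jo, k1, p2), (Sam, qa, cs), (Sam, qa, x1)}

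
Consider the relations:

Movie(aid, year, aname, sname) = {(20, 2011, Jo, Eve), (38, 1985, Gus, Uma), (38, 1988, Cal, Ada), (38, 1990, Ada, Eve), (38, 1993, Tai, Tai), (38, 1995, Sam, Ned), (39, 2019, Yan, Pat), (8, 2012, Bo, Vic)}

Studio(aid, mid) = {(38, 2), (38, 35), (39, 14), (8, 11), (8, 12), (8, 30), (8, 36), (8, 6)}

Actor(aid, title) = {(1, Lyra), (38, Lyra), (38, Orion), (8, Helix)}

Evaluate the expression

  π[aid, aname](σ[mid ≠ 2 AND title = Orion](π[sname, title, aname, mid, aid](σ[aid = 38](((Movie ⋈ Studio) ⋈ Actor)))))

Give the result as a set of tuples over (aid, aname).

Natural join on aid: {(38, 1985, Gus, Uma, 2), (38, 1985, Gus, Uma, 35), (38, 1988, Cal, Ada, 2), (38, 1988, Cal, Ada, 35), (38, 1990, Ada, Eve, 2), (38, 1990, Ada, Eve, 35), (38, 1993, Tai, Tai, 2), (38, 1993, Tai, Tai, 35), (38, 1995, Sam, Ned, 2), (38, 1995, Sam, Ned, 35), (39, 2019, Yan, Pat, 14), (8, 2012, Bo, Vic, 11), (8, 2012, Bo, Vic, 12), (8, 2012, Bo, Vic, 30), (8, 2012, Bo, Vic, 36), (8, 2012, Bo, Vic, 6)}
Natural join on aid: {(38, 1985, Gus, Uma, 2, Lyra), (38, 1985, Gus, Uma, 2, Orion), (38, 1985, Gus, Uma, 35, Lyra), (38, 1985, Gus, Uma, 35, Orion), (38, 1988, Cal, Ada, 2, Lyra), (38, 1988, Cal, Ada, 2, Orion), (38, 1988, Cal, Ada, 35, Lyra), (38, 1988, Cal, Ada, 35, Orion), (38, 1990, Ada, Eve, 2, Lyra), (38, 1990, Ada, Eve, 2, Orion), (38, 1990, Ada, Eve, 35, Lyra), (38, 1990, Ada, Eve, 35, Orion), (38, 1993, Tai, Tai, 2, Lyra), (38, 1993, Tai, Tai, 2, Orion), (38, 1993, Tai, Tai, 35, Lyra), (38, 1993, Tai, Tai, 35, Orion), (38, 1995, Sam, Ned, 2, Lyra), (38, 1995, Sam, Ned, 2, Orion), (38, 1995, Sam, Ned, 35, Lyra), (38, 1995, Sam, Ned, 35, Orion), (8, 2012, Bo, Vic, 11, Helix), (8, 2012, Bo, Vic, 12, Helix), (8, 2012, Bo, Vic, 30, Helix), (8, 2012, Bo, Vic, 36, Helix), (8, 2012, Bo, Vic, 6, Helix)}
Filtering on aid = 38 leaves {(38, 1985, Gus, Uma, 2, Lyra), (38, 1985, Gus, Uma, 2, Orion), (38, 1985, Gus, Uma, 35, Lyra), (38, 1985, Gus, Uma, 35, Orion), (38, 1988, Cal, Ada, 2, Lyra), (38, 1988, Cal, Ada, 2, Orion), (38, 1988, Cal, Ada, 35, Lyra), (38, 1988, Cal, Ada, 35, Orion), (38, 1990, Ada, Eve, 2, Lyra), (38, 1990, Ada, Eve, 2, Orion), (38, 1990, Ada, Eve, 35, Lyra), (38, 1990, Ada, Eve, 35, Orion), (38, 1993, Tai, Tai, 2, Lyra), (38, 1993, Tai, Tai, 2, Orion), (38, 1993, Tai, Tai, 35, Lyra), (38, 1993, Tai, Tai, 35, Orion), (38, 1995, Sam, Ned, 2, Lyra), (38, 1995, Sam, Ned, 2, Orion), (38, 1995, Sam, Ned, 35, Lyra), (38, 1995, Sam, Ned, 35, Orion)}.
Keep only column(s) sname, title, aname, mid, aid: {(Ada, Lyra, Cal, 2, 38), (Ada, Lyra, Cal, 35, 38), (Ada, Orion, Cal, 2, 38), (Ada, Orion, Cal, 35, 38), (Eve, Lyra, Ada, 2, 38), (Eve, Lyra, Ada, 35, 38), (Eve, Orion, Ada, 2, 38), (Eve, Orion, Ada, 35, 38), (Ned, Lyra, Sam, 2, 38), (Ned, Lyra, Sam, 35, 38), (Ned, Orion, Sam, 2, 38), (Ned, Orion, Sam, 35, 38), (Tai, Lyra, Tai, 2, 38), (Tai, Lyra, Tai, 35, 38), (Tai, Orion, Tai, 2, 38), (Tai, Orion, Tai, 35, 38), (Uma, Lyra, Gus, 2, 38), (Uma, Lyra, Gus, 35, 38), (Uma, Orion, Gus, 2, 38), (Uma, Orion, Gus, 35, 38)}
Filtering on mid ≠ 2 AND title = Orion leaves {(Ada, Orion, Cal, 35, 38), (Eve, Orion, Ada, 35, 38), (Ned, Orion, Sam, 35, 38), (Tai, Orion, Tai, 35, 38), (Uma, Orion, Gus, 35, 38)}.
Keep only column(s) aid, aname: {(38, Ada), (38, Cal), (38, Gus), (38, Sam), (38, Tai)}

{(38, Ada), (38, Cal), (38, Gus), (38, Sam), (38, Tai)}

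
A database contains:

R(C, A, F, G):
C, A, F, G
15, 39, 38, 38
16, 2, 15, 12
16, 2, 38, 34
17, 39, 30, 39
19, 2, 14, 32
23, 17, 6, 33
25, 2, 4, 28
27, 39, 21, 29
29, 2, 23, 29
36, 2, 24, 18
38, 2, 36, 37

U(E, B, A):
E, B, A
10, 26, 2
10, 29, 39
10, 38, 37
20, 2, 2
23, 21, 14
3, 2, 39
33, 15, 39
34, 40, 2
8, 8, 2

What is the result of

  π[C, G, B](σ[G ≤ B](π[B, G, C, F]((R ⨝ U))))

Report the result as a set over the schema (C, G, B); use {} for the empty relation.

Joining R and U on A yields {(15, 39, 38, 38, 10, 29), (15, 39, 38, 38, 3, 2), (15, 39, 38, 38, 33, 15), (16, 2, 15, 12, 10, 26), (16, 2, 15, 12, 20, 2), (16, 2, 15, 12, 34, 40), (16, 2, 15, 12, 8, 8), (16, 2, 38, 34, 10, 26), (16, 2, 38, 34, 20, 2), (16, 2, 38, 34, 34, 40), (16, 2, 38, 34, 8, 8), (17, 39, 30, 39, 10, 29), (17, 39, 30, 39, 3, 2), (17, 39, 30, 39, 33, 15), (19, 2, 14, 32, 10, 26), (19, 2, 14, 32, 20, 2), (19, 2, 14, 32, 34, 40), (19, 2, 14, 32, 8, 8), (25, 2, 4, 28, 10, 26), (25, 2, 4, 28, 20, 2), (25, 2, 4, 28, 34, 40), (25, 2, 4, 28, 8, 8), (27, 39, 21, 29, 10, 29), (27, 39, 21, 29, 3, 2), (27, 39, 21, 29, 33, 15), (29, 2, 23, 29, 10, 26), (29, 2, 23, 29, 20, 2), (29, 2, 23, 29, 34, 40), (29, 2, 23, 29, 8, 8), (36, 2, 24, 18, 10, 26), (36, 2, 24, 18, 20, 2), (36, 2, 24, 18, 34, 40), (36, 2, 24, 18, 8, 8), (38, 2, 36, 37, 10, 26), (38, 2, 36, 37, 20, 2), (38, 2, 36, 37, 34, 40), (38, 2, 36, 37, 8, 8)}.
π_{B, G, C, F} gives {(15, 29, 27, 21), (15, 38, 15, 38), (15, 39, 17, 30), (2, 12, 16, 15), (2, 18, 36, 24), (2, 28, 25, 4), (2, 29, 27, 21), (2, 29, 29, 23), (2, 32, 19, 14), (2, 34, 16, 38), (2, 37, 38, 36), (2, 38, 15, 38), (2, 39, 17, 30), (26, 12, 16, 15), (26, 18, 36, 24), (26, 28, 25, 4), (26, 29, 29, 23), (26, 32, 19, 14), (26, 34, 16, 38), (26, 37, 38, 36), (29, 29, 27, 21), (29, 38, 15, 38), (29, 39, 17, 30), (40, 12, 16, 15), (40, 18, 36, 24), (40, 28, 25, 4), (40, 29, 29, 23), (40, 32, 19, 14), (40, 34, 16, 38), (40, 37, 38, 36), (8, 12, 16, 15), (8, 18, 36, 24), (8, 28, 25, 4), (8, 29, 29, 23), (8, 32, 19, 14), (8, 34, 16, 38), (8, 37, 38, 36)}.
Filtering on G ≤ B leaves {(26, 12, 16, 15), (26, 18, 36, 24), (29, 29, 27, 21), (40, 12, 16, 15), (40, 18, 36, 24), (40, 28, 25, 4), (40, 29, 29, 23), (40, 32, 19, 14), (40, 34, 16, 38), (40, 37, 38, 36)}.
π_{C, G, B} gives {(16, 12, 26), (16, 12, 40), (16, 34, 40), (19, 32, 40), (25, 28, 40), (27, 29, 29), (29, 29, 40), (36, 18, 26), (36, 18, 40), (38, 37, 40)}.

{(16, 12, 26), (16, 12, 40), (16, 34, 40), (19, 32, 40), (25, 28, 40), (27, 29, 29), (29, 29, 40), (36, 18, 26), (36, 18, 40), (38, 37, 40)}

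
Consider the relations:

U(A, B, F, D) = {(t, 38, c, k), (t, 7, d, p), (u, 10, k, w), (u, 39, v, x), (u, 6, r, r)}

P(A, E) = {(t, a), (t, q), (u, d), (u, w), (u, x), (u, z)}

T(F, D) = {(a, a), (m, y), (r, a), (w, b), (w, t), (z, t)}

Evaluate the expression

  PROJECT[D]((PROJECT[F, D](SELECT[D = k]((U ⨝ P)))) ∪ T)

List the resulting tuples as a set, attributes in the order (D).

{a, b, k, t, y}

Natural join on A: {(t, 38, c, k, a), (t, 38, c, k, q), (t, 7, d, p, a), (t, 7, d, p, q), (u, 10, k, w, d), (u, 10, k, w, w), (u, 10, k, w, x), (u, 10, k, w, z), (u, 39, v, x, d), (u, 39, v, x, w), (u, 39, v, x, x), (u, 39, v, x, z), (u, 6, r, r, d), (u, 6, r, r, w), (u, 6, r, r, x), (u, 6, r, r, z)}
σ[D = k]: keep tuples satisfying D = k → {(t, 38, c, k, a), (t, 38, c, k, q)}
π[F, D]: project onto (F, D) (1 duplicate(s) eliminated) → {(c, k)}
Taking the union: {(a, a), (c, k), (m, y), (r, a), (w, b), (w, t), (z, t)}
π[D]: project onto (D) (2 duplicate(s) eliminated) → {a, b, k, t, y}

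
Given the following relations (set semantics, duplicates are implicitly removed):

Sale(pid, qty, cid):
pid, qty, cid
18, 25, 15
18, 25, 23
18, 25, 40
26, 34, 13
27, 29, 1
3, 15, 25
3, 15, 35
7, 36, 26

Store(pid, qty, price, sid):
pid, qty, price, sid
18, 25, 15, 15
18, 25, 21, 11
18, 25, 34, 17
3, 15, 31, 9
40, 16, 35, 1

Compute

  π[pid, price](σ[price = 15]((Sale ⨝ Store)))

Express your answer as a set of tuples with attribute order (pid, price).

Natural join on pid, qty: {(18, 25, 15, 15, 15), (18, 25, 15, 21, 11), (18, 25, 15, 34, 17), (18, 25, 23, 15, 15), (18, 25, 23, 21, 11), (18, 25, 23, 34, 17), (18, 25, 40, 15, 15), (18, 25, 40, 21, 11), (18, 25, 40, 34, 17), (3, 15, 25, 31, 9), (3, 15, 35, 31, 9)}
σ[price = 15]: keep tuples satisfying price = 15 → {(18, 25, 15, 15, 15), (18, 25, 23, 15, 15), (18, 25, 40, 15, 15)}
π_{pid, price} gives {(18, 15)} (2 duplicate(s) eliminated).

{(18, 15)}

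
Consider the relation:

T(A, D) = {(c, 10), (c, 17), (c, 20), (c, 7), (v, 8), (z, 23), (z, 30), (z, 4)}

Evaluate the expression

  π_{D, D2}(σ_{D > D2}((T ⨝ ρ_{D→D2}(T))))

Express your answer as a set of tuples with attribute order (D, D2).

ρ[D→D2]: schema becomes (A, D2); tuples unchanged.
Natural join on A: {(c, 10, 10), (c, 10, 17), (c, 10, 20), (c, 10, 7), (c, 17, 10), (c, 17, 17), (c, 17, 20), (c, 17, 7), (c, 20, 10), (c, 20, 17), (c, 20, 20), (c, 20, 7), (c, 7, 10), (c, 7, 17), (c, 7, 20), (c, 7, 7), (v, 8, 8), (z, 23, 23), (z, 23, 30), (z, 23, 4), (z, 30, 23), (z, 30, 30), (z, 30, 4), (z, 4, 23), (z, 4, 30), (z, 4, 4)}
Selection D > D2: {(c, 10, 7), (c, 17, 10), (c, 17, 7), (c, 20, 10), (c, 20, 17), (c, 20, 7), (z, 23, 4), (z, 30, 23), (z, 30, 4)}
Keep only column(s) D, D2: {(10, 7), (17, 10), (17, 7), (20, 10), (20, 17), (20, 7), (23, 4), (30, 23), (30, 4)}

{(10, 7), (17, 10), (17, 7), (20, 10), (20, 17), (20, 7), (23, 4), (30, 23), (30, 4)}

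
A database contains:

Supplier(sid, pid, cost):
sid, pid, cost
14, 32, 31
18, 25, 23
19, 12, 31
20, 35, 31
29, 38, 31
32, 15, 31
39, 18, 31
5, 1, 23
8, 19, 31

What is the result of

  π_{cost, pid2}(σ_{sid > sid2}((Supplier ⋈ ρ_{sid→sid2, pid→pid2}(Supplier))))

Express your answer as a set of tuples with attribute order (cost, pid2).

{(23, 1), (31, 12), (31, 15), (31, 19), (31, 32), (31, 35), (31, 38)}

ρ[sid→sid2, pid→pid2]: schema becomes (sid2, pid2, cost); tuples unchanged.
Natural join on cost: {(14, 32, 31, 14, 32), (14, 32, 31, 19, 12), (14, 32, 31, 20, 35), (14, 32, 31, 29, 38), (14, 32, 31, 32, 15), (14, 32, 31, 39, 18), (14, 32, 31, 8, 19), (18, 25, 23, 18, 25), (18, 25, 23, 5, 1), (19, 12, 31, 14, 32), (19, 12, 31, 19, 12), (19, 12, 31, 20, 35), (19, 12, 31, 29, 38), (19, 12, 31, 32, 15), (19, 12, 31, 39, 18), (19, 12, 31, 8, 19), (20, 35, 31, 14, 32), (20, 35, 31, 19, 12), (20, 35, 31, 20, 35), (20, 35, 31, 29, 38), (20, 35, 31, 32, 15), (20, 35, 31, 39, 18), (20, 35, 31, 8, 19), (29, 38, 31, 14, 32), (29, 38, 31, 19, 12), (29, 38, 31, 20, 35), (29, 38, 31, 29, 38), (29, 38, 31, 32, 15), (29, 38, 31, 39, 18), (29, 38, 31, 8, 19), (32, 15, 31, 14, 32), (32, 15, 31, 19, 12), (32, 15, 31, 20, 35), (32, 15, 31, 29, 38), (32, 15, 31, 32, 15), (32, 15, 31, 39, 18), (32, 15, 31, 8, 19), (39, 18, 31, 14, 32), (39, 18, 31, 19, 12), (39, 18, 31, 20, 35), (39, 18, 31, 29, 38), (39, 18, 31, 32, 15), (39, 18, 31, 39, 18), (39, 18, 31, 8, 19), (5, 1, 23, 18, 25), (5, 1, 23, 5, 1), (8, 19, 31, 14, 32), (8, 19, 31, 19, 12), (8, 19, 31, 20, 35), (8, 19, 31, 29, 38), (8, 19, 31, 32, 15), (8, 19, 31, 39, 18), (8, 19, 31, 8, 19)}
Apply σ_{sid > sid2}; surviving tuples: {(14, 32, 31, 8, 19), (18, 25, 23, 5, 1), (19, 12, 31, 14, 32), (19, 12, 31, 8, 19), (20, 35, 31, 14, 32), (20, 35, 31, 19, 12), (20, 35, 31, 8, 19), (29, 38, 31, 14, 32), (29, 38, 31, 19, 12), (29, 38, 31, 20, 35), (29, 38, 31, 8, 19), (32, 15, 31, 14, 32), (32, 15, 31, 19, 12), (32, 15, 31, 20, 35), (32, 15, 31, 29, 38), (32, 15, 31, 8, 19), (39, 18, 31, 14, 32), (39, 18, 31, 19, 12), (39, 18, 31, 20, 35), (39, 18, 31, 29, 38), (39, 18, 31, 32, 15), (39, 18, 31, 8, 19)}
Keep only column(s) cost, pid2 (15 duplicate(s) eliminated): {(23, 1), (31, 12), (31, 15), (31, 19), (31, 32), (31, 35), (31, 38)}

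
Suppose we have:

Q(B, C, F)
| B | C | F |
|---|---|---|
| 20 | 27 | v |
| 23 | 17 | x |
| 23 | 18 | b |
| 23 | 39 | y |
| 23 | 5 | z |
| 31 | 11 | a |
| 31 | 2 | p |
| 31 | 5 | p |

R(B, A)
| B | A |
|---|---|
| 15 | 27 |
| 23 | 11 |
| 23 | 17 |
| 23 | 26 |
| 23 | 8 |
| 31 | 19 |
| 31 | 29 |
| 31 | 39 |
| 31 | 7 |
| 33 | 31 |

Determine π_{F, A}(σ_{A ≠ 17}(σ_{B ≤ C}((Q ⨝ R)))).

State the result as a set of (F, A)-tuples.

{(y, 11), (y, 26), (y, 8)}

Natural join on B: {(23, 17, x, 11), (23, 17, x, 17), (23, 17, x, 26), (23, 17, x, 8), (23, 18, b, 11), (23, 18, b, 17), (23, 18, b, 26), (23, 18, b, 8), (23, 39, y, 11), (23, 39, y, 17), (23, 39, y, 26), (23, 39, y, 8), (23, 5, z, 11), (23, 5, z, 17), (23, 5, z, 26), (23, 5, z, 8), (31, 11, a, 19), (31, 11, a, 29), (31, 11, a, 39), (31, 11, a, 7), (31, 2, p, 19), (31, 2, p, 29), (31, 2, p, 39), (31, 2, p, 7), (31, 5, p, 19), (31, 5, p, 29), (31, 5, p, 39), (31, 5, p, 7)}
Selection B ≤ C: {(23, 39, y, 11), (23, 39, y, 17), (23, 39, y, 26), (23, 39, y, 8)}
Selection A ≠ 17: {(23, 39, y, 11), (23, 39, y, 26), (23, 39, y, 8)}
π[F, A]: project onto (F, A) → {(y, 11), (y, 26), (y, 8)}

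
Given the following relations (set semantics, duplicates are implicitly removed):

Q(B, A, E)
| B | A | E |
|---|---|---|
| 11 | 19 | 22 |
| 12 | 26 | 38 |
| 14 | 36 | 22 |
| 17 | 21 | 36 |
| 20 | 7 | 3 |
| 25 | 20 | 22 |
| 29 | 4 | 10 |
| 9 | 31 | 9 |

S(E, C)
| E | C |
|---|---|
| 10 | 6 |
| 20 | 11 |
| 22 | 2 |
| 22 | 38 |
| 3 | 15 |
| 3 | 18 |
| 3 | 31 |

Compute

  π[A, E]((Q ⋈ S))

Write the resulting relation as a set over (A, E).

Q ⋈ S (natural join on E): {(11, 19, 22, 2), (11, 19, 22, 38), (14, 36, 22, 2), (14, 36, 22, 38), (20, 7, 3, 15), (20, 7, 3, 18), (20, 7, 3, 31), (25, 20, 22, 2), (25, 20, 22, 38), (29, 4, 10, 6)}
Projecting to A, E (5 duplicate(s) eliminated): {(19, 22), (20, 22), (36, 22), (4, 10), (7, 3)}

{(19, 22), (20, 22), (36, 22), (4, 10), (7, 3)}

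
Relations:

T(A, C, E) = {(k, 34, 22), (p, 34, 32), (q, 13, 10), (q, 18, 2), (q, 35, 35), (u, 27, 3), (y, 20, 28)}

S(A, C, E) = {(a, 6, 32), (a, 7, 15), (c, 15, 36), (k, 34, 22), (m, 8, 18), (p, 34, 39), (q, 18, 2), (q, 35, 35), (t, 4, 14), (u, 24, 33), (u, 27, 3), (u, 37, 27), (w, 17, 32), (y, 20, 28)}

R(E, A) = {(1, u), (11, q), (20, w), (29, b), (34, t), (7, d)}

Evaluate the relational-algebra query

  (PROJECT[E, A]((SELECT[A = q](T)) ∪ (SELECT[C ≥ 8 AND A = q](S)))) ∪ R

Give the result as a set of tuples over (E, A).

{(1, u), (10, q), (11, q), (2, q), (20, w), (29, b), (34, t), (35, q), (7, d)}

Filtering on A = q leaves {(q, 13, 10), (q, 18, 2), (q, 35, 35)}.
Filtering on C ≥ 8 AND A = q leaves {(q, 18, 2), (q, 35, 35)}.
Set union of the two operands is {(q, 13, 10), (q, 18, 2), (q, 35, 35)}.
π[E, A]: project onto (E, A) → {(10, q), (2, q), (35, q)}
Set union of the two operands is {(1, u), (10, q), (11, q), (2, q), (20, w), (29, b), (34, t), (35, q), (7, d)}.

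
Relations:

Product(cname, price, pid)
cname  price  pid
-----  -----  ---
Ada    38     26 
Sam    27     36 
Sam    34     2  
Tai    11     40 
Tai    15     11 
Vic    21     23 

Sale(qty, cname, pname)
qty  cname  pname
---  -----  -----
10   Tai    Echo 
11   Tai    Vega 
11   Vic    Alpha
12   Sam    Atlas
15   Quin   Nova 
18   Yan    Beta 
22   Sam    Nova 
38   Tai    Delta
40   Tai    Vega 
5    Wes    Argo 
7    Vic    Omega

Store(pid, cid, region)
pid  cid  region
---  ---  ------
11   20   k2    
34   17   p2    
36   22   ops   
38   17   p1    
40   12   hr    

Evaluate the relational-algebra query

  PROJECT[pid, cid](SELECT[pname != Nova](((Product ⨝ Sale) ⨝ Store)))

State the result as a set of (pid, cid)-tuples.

{(11, 20), (36, 22), (40, 12)}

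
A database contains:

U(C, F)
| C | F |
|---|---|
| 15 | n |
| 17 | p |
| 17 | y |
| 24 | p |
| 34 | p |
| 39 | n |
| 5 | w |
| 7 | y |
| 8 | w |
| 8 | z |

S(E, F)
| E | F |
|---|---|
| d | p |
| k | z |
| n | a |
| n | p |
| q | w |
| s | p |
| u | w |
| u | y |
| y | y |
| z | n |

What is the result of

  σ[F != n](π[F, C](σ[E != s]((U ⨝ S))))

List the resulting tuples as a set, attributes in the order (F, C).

Joining U and S on F yields {(15, n, z), (17, p, d), (17, p, n), (17, p, s), (17, y, u), (17, y, y), (24, p, d), (24, p, n), (24, p, s), (34, p, d), (34, p, n), (34, p, s), (39, n, z), (5, w, q), (5, w, u), (7, y, u), (7, y, y), (8, w, q), (8, w, u), (8, z, k)}.
Filtering on E != s leaves {(15, n, z), (17, p, d), (17, p, n), (17, y, u), (17, y, y), (24, p, d), (24, p, n), (34, p, d), (34, p, n), (39, n, z), (5, w, q), (5, w, u), (7, y, u), (7, y, y), (8, w, q), (8, w, u), (8, z, k)}.
π[F, C]: project onto (F, C) (7 duplicate(s) eliminated) → {(n, 15), (n, 39), (p, 17), (p, 24), (p, 34), (w, 5), (w, 8), (y, 17), (y, 7), (z, 8)}
Filtering on F != n leaves {(p, 17), (p, 24), (p, 34), (w, 5), (w, 8), (y, 17), (y, 7), (z, 8)}.

{(p, 17), (p, 24), (p, 34), (w, 5), (w, 8), (y, 17), (y, 7), (z, 8)}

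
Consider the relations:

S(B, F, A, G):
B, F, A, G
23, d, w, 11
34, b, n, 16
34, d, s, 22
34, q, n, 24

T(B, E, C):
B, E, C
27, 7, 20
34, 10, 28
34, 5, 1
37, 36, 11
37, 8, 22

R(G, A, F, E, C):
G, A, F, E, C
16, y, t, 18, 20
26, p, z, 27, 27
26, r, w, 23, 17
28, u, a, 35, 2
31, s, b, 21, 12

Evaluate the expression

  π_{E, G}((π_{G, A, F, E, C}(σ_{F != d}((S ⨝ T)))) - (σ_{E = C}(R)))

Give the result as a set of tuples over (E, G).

{(10, 16), (10, 24), (5, 16), (5, 24)}

Joining S and T on B yields {(34, b, n, 16, 10, 28), (34, b, n, 16, 5, 1), (34, d, s, 22, 10, 28), (34, d, s, 22, 5, 1), (34, q, n, 24, 10, 28), (34, q, n, 24, 5, 1)}.
Filtering on F != d leaves {(34, b, n, 16, 10, 28), (34, b, n, 16, 5, 1), (34, q, n, 24, 10, 28), (34, q, n, 24, 5, 1)}.
Keep only column(s) G, A, F, E, C: {(16, n, b, 10, 28), (16, n, b, 5, 1), (24, n, q, 10, 28), (24, n, q, 5, 1)}
Filtering on E = C leaves {(26, p, z, 27, 27)}.
Set difference of the two operands is {(16, n, b, 10, 28), (16, n, b, 5, 1), (24, n, q, 10, 28), (24, n, q, 5, 1)}.
Keep only column(s) E, G: {(10, 16), (10, 24), (5, 16), (5, 24)}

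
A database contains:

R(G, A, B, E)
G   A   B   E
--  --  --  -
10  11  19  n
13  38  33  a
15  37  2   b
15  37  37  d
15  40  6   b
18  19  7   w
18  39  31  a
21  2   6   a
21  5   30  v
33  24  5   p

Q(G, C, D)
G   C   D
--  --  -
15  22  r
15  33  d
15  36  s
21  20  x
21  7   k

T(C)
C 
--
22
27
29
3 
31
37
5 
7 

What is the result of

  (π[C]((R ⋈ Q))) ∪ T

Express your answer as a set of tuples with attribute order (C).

{20, 22, 27, 29, 3, 31, 33, 36, 37, 5, 7}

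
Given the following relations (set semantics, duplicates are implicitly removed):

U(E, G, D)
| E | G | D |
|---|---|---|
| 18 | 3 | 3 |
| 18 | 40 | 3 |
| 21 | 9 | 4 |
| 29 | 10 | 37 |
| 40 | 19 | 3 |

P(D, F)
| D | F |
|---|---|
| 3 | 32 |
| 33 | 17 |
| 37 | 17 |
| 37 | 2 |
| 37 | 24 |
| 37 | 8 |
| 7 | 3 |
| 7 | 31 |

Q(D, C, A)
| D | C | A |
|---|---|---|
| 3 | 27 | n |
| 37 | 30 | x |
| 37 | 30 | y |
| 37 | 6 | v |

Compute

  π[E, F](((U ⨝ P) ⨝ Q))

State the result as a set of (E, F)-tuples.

U ⋈ P (natural join on D): {(18, 3, 3, 32), (18, 40, 3, 32), (29, 10, 37, 17), (29, 10, 37, 2), (29, 10, 37, 24), (29, 10, 37, 8), (40, 19, 3, 32)}
(U ⨝ P) ⋈ Q (natural join on D): {(18, 3, 3, 32, 27, n), (18, 40, 3, 32, 27, n), (29, 10, 37, 17, 30, x), (29, 10, 37, 17, 30, y), (29, 10, 37, 17, 6, v), (29, 10, 37, 2, 30, x), (29, 10, 37, 2, 30, y), (29, 10, 37, 2, 6, v), (29, 10, 37, 24, 30, x), (29, 10, 37, 24, 30, y), (29, 10, 37, 24, 6, v), (29, 10, 37, 8, 30, x), (29, 10, 37, 8, 30, y), (29, 10, 37, 8, 6, v), (40, 19, 3, 32, 27, n)}
Keep only column(s) E, F (9 duplicate(s) eliminated): {(18, 32), (29, 17), (29, 2), (29, 24), (29, 8), (40, 32)}

{(18, 32), (29, 17), (29, 2), (29, 24), (29, 8), (40, 32)}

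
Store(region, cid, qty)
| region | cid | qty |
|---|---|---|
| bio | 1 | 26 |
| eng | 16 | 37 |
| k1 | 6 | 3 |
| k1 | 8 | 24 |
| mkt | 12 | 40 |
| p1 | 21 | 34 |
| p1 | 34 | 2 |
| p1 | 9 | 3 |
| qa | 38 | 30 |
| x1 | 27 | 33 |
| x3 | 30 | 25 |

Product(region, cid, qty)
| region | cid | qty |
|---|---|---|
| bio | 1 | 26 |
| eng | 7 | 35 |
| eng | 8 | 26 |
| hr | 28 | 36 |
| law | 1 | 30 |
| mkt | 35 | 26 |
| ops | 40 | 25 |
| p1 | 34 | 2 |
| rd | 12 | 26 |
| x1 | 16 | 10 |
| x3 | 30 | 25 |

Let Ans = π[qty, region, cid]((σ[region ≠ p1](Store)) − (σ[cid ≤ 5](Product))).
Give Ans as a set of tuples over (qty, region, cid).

{(24, k1, 8), (25, x3, 30), (3, k1, 6), (30, qa, 38), (33, x1, 27), (37, eng, 16), (40, mkt, 12)}

σ[region ≠ p1]: keep tuples satisfying region ≠ p1 → {(bio, 1, 26), (eng, 16, 37), (k1, 6, 3), (k1, 8, 24), (mkt, 12, 40), (qa, 38, 30), (x1, 27, 33), (x3, 30, 25)}
σ[cid ≤ 5]: keep tuples satisfying cid ≤ 5 → {(bio, 1, 26), (law, 1, 30)}
Difference: {(bio, 1, 26), (eng, 16, 37), (k1, 6, 3), (k1, 8, 24), (mkt, 12, 40), (qa, 38, 30), (x1, 27, 33), (x3, 30, 25)} with {(bio, 1, 26), (law, 1, 30)} → {(eng, 16, 37), (k1, 6, 3), (k1, 8, 24), (mkt, 12, 40), (qa, 38, 30), (x1, 27, 33), (x3, 30, 25)}
Keep only column(s) qty, region, cid: {(24, k1, 8), (25, x3, 30), (3, k1, 6), (30, qa, 38), (33, x1, 27), (37, eng, 16), (40, mkt, 12)}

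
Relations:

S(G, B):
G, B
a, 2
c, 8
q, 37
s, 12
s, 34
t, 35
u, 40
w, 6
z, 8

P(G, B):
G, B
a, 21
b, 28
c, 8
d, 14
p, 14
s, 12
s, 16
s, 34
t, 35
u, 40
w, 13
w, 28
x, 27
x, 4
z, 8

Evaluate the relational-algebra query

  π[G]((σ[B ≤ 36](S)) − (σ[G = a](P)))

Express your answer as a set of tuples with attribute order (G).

{a, c, s, t, w, z}

Filtering on B ≤ 36 leaves {(a, 2), (c, 8), (s, 12), (s, 34), (t, 35), (w, 6), (z, 8)}.
Filtering on G = a leaves {(a, 21)}.
Difference: {(a, 2), (c, 8), (s, 12), (s, 34), (t, 35), (w, 6), (z, 8)} with {(a, 21)} → {(a, 2), (c, 8), (s, 12), (s, 34), (t, 35), (w, 6), (z, 8)}
π[G]: project onto (G) (1 duplicate(s) eliminated) → {a, c, s, t, w, z}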